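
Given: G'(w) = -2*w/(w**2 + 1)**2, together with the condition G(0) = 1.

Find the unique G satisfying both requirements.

G(w) = 1/(w**2 + 1)

The substitution u = w**2 + 1 works: G'(w) is exactly (dG/du)*(du/dw) for that inner function.
A general antiderivative is 1/(w**2 + 1) + C.
The condition gives C = 1 - (1) = 0.
So G(w) = 1/(w**2 + 1).
Check: d/dw[1/(w**2 + 1)] = -2*w/(w**4 + 2*w**2 + 1), which equals G'(w).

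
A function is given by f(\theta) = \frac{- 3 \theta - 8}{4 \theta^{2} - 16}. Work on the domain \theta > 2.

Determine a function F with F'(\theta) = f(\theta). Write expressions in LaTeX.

An antiderivative is F(\theta) = - \frac{7 \log{\left(\theta - 2 \right)}}{8} + \frac{\log{\left(\theta + 2 \right)}}{8}.

Factor the denominator (4 \left(\theta - 2\right) \left(\theta + 2\right)) and decompose: f = \frac{1}{8 \left(\theta + 2\right)} - \frac{7}{8 \left(\theta - 2\right)}; each piece integrates to a log, atan, or power term.
Check: d/d\theta[- \frac{7 \log{\left(\theta - 2 \right)}}{8} + \frac{\log{\left(\theta + 2 \right)}}{8}] = \frac{- 3 \theta - 8}{4 \theta^{2} - 16} = f(\theta).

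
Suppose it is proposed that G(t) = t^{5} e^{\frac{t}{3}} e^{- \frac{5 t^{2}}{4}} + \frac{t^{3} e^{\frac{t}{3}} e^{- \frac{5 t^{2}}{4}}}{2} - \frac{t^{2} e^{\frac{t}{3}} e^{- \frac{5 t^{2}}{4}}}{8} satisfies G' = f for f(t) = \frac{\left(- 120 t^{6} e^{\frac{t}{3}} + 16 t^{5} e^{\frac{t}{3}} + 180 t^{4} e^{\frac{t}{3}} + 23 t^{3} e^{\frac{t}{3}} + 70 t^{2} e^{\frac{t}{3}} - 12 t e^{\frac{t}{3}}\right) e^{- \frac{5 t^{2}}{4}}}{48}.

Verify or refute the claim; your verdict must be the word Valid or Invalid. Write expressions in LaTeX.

Valid - differentiating G returns exactly f.

d/dt[G] = \frac{\left(- 120 t^{6} e^{\frac{t}{3}} + 16 t^{5} e^{\frac{t}{3}} + 180 t^{4} e^{\frac{t}{3}} + 23 t^{3} e^{\frac{t}{3}} + 70 t^{2} e^{\frac{t}{3}} - 12 t e^{\frac{t}{3}}\right) e^{- \frac{5 t^{2}}{4}}}{48}
This equals f(t) exactly, so the claim holds.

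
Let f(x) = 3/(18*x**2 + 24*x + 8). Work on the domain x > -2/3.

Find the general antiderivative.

F(x) = -1/(6*x + 4) + C

A first test for any F(x): its x-derivative must equal f(x) identically.
Check: d/dx[-1/(6*x + 4)] = 3/(18*x**2 + 24*x + 8) = f(x).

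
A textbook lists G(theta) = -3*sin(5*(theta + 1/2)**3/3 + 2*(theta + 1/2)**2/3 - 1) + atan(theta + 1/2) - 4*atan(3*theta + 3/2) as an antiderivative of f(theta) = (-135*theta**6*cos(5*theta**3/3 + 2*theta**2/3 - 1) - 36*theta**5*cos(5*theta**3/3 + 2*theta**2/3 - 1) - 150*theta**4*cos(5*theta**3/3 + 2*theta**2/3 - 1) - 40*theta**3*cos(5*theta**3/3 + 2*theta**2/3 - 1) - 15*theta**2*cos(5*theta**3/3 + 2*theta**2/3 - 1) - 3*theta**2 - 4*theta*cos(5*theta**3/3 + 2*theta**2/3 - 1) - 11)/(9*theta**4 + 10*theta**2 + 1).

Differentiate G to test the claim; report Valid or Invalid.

Invalid: d/dtheta[G] - f = (77760*theta**10*cos(5*theta**3/3 + 2*theta**2/3 - 1) - 77760*theta**10*cos(5*theta**3/3 + 19*theta**2/6 + 23*theta/12 - 5/8) + 176256*theta**9*cos(5*theta**3/3 + 2*theta**2/3 - 1) - 254016*theta**9*cos(5*theta**3/3 + 19*theta**2/6 + 23*theta/12 - 5/8) + 330912*theta**8*cos(5*theta**3/3 + 2*theta**2/3 - 1) - 516240*theta**8*cos(5*theta**3/3 + 19*theta**2/6 + 23*theta/12 - 5/8) + 375264*theta**7*cos(5*theta**3/3 + 2*theta**2/3 - 1) - 724320*theta**7*cos(5*theta**3/3 + 19*theta**2/6 + 23*theta/12 - 5/8) + 348828*theta**6*cos(5*theta**3/3 + 2*theta**2/3 - 1) - 757860*theta**6*cos(5*theta**3/3 + 19*theta**2/6 + 23*theta/12 - 5/8) + 228304*theta**5*cos(5*theta**3/3 + 2*theta**2/3 - 1) - 611908*theta**5*cos(5*theta**3/3 + 19*theta**2/6 + 23*theta/12 - 5/8) + 1728*theta**5 + 103288*theta**4*cos(5*theta**3/3 + 2*theta**2/3 - 1) - 363015*theta**4*cos(5*theta**3/3 + 19*theta**2/6 + 23*theta/12 - 5/8) + 2160*theta**4 + 30336*theta**3*cos(5*theta**3/3 + 2*theta**2/3 - 1) - 151880*theta**3*cos(5*theta**3/3 + 19*theta**2/6 + 23*theta/12 - 5/8) + 13536*theta**3 + 7612*theta**2*cos(5*theta**3/3 + 2*theta**2/3 - 1) - 45130*theta**2*cos(5*theta**3/3 + 19*theta**2/6 + 23*theta/12 - 5/8) + 9612*theta**2 + 1040*theta*cos(5*theta**3/3 + 2*theta**2/3 - 1) - 10276*theta*cos(5*theta**3/3 + 19*theta**2/6 + 23*theta/12 - 5/8) + 10016*theta - 1495*cos(5*theta**3/3 + 19*theta**2/6 + 23*theta/12 - 5/8) + 2108)/(5184*theta**8 + 10368*theta**7 + 19296*theta**6 + 19872*theta**5 + 17956*theta**4 + 10432*theta**3 + 4104*theta**2 + 928*theta + 260), which is not 0.

d/dtheta[G] = (-8640*theta**6*cos(5*theta**3/3 + 19*theta**2/6 + 23*theta/12 - 5/8) - 28224*theta**5*cos(5*theta**3/3 + 19*theta**2/6 + 23*theta/12 - 5/8) - 47760*theta**4*cos(5*theta**3/3 + 19*theta**2/6 + 23*theta/12 - 5/8) - 49120*theta**3*cos(5*theta**3/3 + 19*theta**2/6 + 23*theta/12 - 5/8) - 30180*theta**2*cos(5*theta**3/3 + 19*theta**2/6 + 23*theta/12 - 5/8) - 192*theta**2 - 10276*theta*cos(5*theta**3/3 + 19*theta**2/6 + 23*theta/12 - 5/8) - 192*theta - 1495*cos(5*theta**3/3 + 19*theta**2/6 + 23*theta/12 - 5/8) - 752)/(576*theta**4 + 1152*theta**3 + 1504*theta**2 + 928*theta + 260)
d/dtheta[G] - f(theta) = (77760*theta**10*cos(5*theta**3/3 + 2*theta**2/3 - 1) - 77760*theta**10*cos(5*theta**3/3 + 19*theta**2/6 + 23*theta/12 - 5/8) + 176256*theta**9*cos(5*theta**3/3 + 2*theta**2/3 - 1) - 254016*theta**9*cos(5*theta**3/3 + 19*theta**2/6 + 23*theta/12 - 5/8) + 330912*theta**8*cos(5*theta**3/3 + 2*theta**2/3 - 1) - 516240*theta**8*cos(5*theta**3/3 + 19*theta**2/6 + 23*theta/12 - 5/8) + 375264*theta**7*cos(5*theta**3/3 + 2*theta**2/3 - 1) - 724320*theta**7*cos(5*theta**3/3 + 19*theta**2/6 + 23*theta/12 - 5/8) + 348828*theta**6*cos(5*theta**3/3 + 2*theta**2/3 - 1) - 757860*theta**6*cos(5*theta**3/3 + 19*theta**2/6 + 23*theta/12 - 5/8) + 228304*theta**5*cos(5*theta**3/3 + 2*theta**2/3 - 1) - 611908*theta**5*cos(5*theta**3/3 + 19*theta**2/6 + 23*theta/12 - 5/8) + 1728*theta**5 + 103288*theta**4*cos(5*theta**3/3 + 2*theta**2/3 - 1) - 363015*theta**4*cos(5*theta**3/3 + 19*theta**2/6 + 23*theta/12 - 5/8) + 2160*theta**4 + 30336*theta**3*cos(5*theta**3/3 + 2*theta**2/3 - 1) - 151880*theta**3*cos(5*theta**3/3 + 19*theta**2/6 + 23*theta/12 - 5/8) + 13536*theta**3 + 7612*theta**2*cos(5*theta**3/3 + 2*theta**2/3 - 1) - 45130*theta**2*cos(5*theta**3/3 + 19*theta**2/6 + 23*theta/12 - 5/8) + 9612*theta**2 + 1040*theta*cos(5*theta**3/3 + 2*theta**2/3 - 1) - 10276*theta*cos(5*theta**3/3 + 19*theta**2/6 + 23*theta/12 - 5/8) + 10016*theta - 1495*cos(5*theta**3/3 + 19*theta**2/6 + 23*theta/12 - 5/8) + 2108)/(5184*theta**8 + 10368*theta**7 + 19296*theta**6 + 19872*theta**5 + 17956*theta**4 + 10432*theta**3 + 4104*theta**2 + 928*theta + 260) != 0.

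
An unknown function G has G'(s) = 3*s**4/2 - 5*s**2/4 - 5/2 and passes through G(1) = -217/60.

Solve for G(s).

G(s) = 3*s**5/10 - 5*s**3/12 - 5*s/2 - 1

The integrand splits into summands that can be handled one at a time.
A general antiderivative is 3*s**5/10 - 5*s**3/12 - 5*s/2 + C.
The condition gives C = -217/60 - (-157/60) = -1.
So G(s) = 3*s**5/10 - 5*s**3/12 - 5*s/2 - 1.
Check: d/ds[3*s**5/10 - 5*s**3/12 - 5*s/2 - 1] = 3*s**4/2 - 5*s**2/4 - 5/2 = G'(s).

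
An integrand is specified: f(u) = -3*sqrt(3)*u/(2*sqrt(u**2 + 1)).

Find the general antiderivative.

f matches the chain-rule pattern g'(h)*h' with inner function h(u) = 3*u**2 + 3; substituting w = h(u) collapses the integral.
Check: d/du[-3*sqrt(3)*sqrt(u**2 + 1)/2] = -3*sqrt(3)*u/(2*sqrt(u**2 + 1)) = f(u).

F(u) = -3*sqrt(3)*sqrt(u**2 + 1)/2 + C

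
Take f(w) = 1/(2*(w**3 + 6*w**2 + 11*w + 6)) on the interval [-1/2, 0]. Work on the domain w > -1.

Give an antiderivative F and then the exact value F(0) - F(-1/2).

The denominator factors as 2*(w + 1)*(w + 2)*(w + 3); partial fractions split f into directly integrable pieces: 1/(4*(w + 3)) - 1/(2*(w + 2)) + 1/(4*(w + 1)).
F(w) = (-2*log(w + 2) + log(w**2 + 4*w + 3))/4 is an antiderivative of f.
Check: d/dw[(-2*log(w + 2) + log(w**2 + 4*w + 3))/4] = 1/(2*w**3 + 12*w**2 + 22*w + 12), which equals f(w).
F(0) = -log(2)/2 + log(3)/4; F(-1/2) = -log(3/2)/2 + log(5/4)/4.
Integral = F(0) - F(-1/2) = -log(2)/2 - log(5/4)/4 + log(3/2)/2 + log(3)/4.

Antiderivative: F(w) = (-2*log(w + 2) + log(w**2 + 4*w + 3))/4; value = -log(2)/2 - log(5/4)/4 + log(3/2)/2 + log(3)/4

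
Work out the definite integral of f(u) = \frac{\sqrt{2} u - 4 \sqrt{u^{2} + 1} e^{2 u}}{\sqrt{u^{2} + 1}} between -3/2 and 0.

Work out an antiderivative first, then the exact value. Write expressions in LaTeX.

Since d/du undoes antidifferentiation here, F'(u) = f(u) is required of F(u).
F(u) = \sqrt{2} \sqrt{u^{2} + 1} - 2 e^{2 u} is an antiderivative of f.
Check: d/du[\sqrt{2} \sqrt{u^{2} + 1} - 2 e^{2 u}] = \frac{\sqrt{2} u - 4 \sqrt{u^{2} + 1} e^{2 u}}{\sqrt{u^{2} + 1}} = f(u).
F(0) = -2 + \sqrt{2}; F(-3/2) = - \frac{2}{e^{3}} + \frac{\sqrt{26}}{2}.
Integral = F(0) - F(-3/2) = - \frac{\sqrt{26}}{2} - 2 + \frac{2}{e^{3}} + \sqrt{2}.

Antiderivative: F(u) = \sqrt{2} \sqrt{u^{2} + 1} - 2 e^{2 u}; value = - \frac{\sqrt{26}}{2} - 2 + \frac{2}{e^{3}} + \sqrt{2}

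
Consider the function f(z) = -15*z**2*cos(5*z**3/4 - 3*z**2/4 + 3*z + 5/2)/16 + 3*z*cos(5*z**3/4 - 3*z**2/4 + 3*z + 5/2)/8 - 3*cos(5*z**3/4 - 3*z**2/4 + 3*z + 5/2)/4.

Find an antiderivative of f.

f matches the chain-rule pattern g'(h)*h' with inner function h(z) = 5*z**3/4 - 3*z**2/4 + 3*z + 5/2; substituting u = h(z) collapses the integral.
Check: d/dz[-sin(5*z**3/4 - 3*z**2/4 + 3*z + 5/2)/4] = -15*z**2*cos(5*z**3/4 - 3*z**2/4 + 3*z + 5/2)/16 + 3*z*cos(5*z**3/4 - 3*z**2/4 + 3*z + 5/2)/8 - 3*cos(5*z**3/4 - 3*z**2/4 + 3*z + 5/2)/4 = f(z).

An antiderivative is F(z) = -sin(5*z**3/4 - 3*z**2/4 + 3*z + 5/2)/4.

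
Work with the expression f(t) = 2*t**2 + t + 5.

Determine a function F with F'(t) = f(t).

An antiderivative is F(t) = 2*t**3/3 + t**2/2 + 5*t.

The integrand splits into summands that can be handled one at a time.
Check: d/dt[2*t**3/3 + t**2/2 + 5*t] = 2*t**2 + t + 5 = f(t).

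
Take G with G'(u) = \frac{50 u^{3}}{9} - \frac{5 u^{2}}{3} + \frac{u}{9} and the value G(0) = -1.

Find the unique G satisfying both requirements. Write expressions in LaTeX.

G(u) = \frac{25 u^{4} - 10 u^{3} + u^{2} - 18}{18}

G'(u) matches the chain-rule pattern g'(h)*h' with inner function h(u) = \frac{5 u^{2}}{3} - \frac{u}{3}; substituting w = h(u) collapses the integral.
A general antiderivative is \frac{\left(\frac{5 u^{2}}{3} - \frac{u}{3}\right)^{2}}{2} + C.
The condition gives C = -1 - (0) = -1.
So G(u) = \frac{25 u^{4} - 10 u^{3} + u^{2} - 18}{18}.
Check: d/du[\frac{25 u^{4} - 10 u^{3} + u^{2} - 18}{18}] = \frac{50 u^{3}}{9} - \frac{5 u^{2}}{3} + \frac{u}{9} = G'(u).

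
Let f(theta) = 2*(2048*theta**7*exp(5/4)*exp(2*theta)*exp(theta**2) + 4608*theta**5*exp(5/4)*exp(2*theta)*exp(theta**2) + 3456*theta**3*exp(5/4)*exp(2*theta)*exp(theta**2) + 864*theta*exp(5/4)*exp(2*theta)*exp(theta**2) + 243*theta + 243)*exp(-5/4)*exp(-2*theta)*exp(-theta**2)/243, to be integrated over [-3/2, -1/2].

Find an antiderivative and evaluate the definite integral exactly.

A first test for any F(theta): its theta-derivative must equal f(theta) identically.
F(theta) = -(-512*theta**8 - 1536*theta**6 - 1728*theta**4 - 864*theta**2 - 162 + 243*exp(-5/4)*exp(-2*theta)*exp(-theta**2))/243 is an antiderivative of f.
Check: d/dtheta[-(-512*theta**8 - 1536*theta**6 - 1728*theta**4 - 864*theta**2 - 162 + 243*exp(-5/4)*exp(-2*theta)*exp(-theta**2))/243] = (4096*theta**7*exp(5/4)*exp(2*theta)*exp(theta**2) + 9216*theta**5*exp(5/4)*exp(2*theta)*exp(theta**2) + 6912*theta**3*exp(5/4)*exp(2*theta)*exp(theta**2) + 1728*theta*exp(5/4)*exp(2*theta)*exp(theta**2) + 486*theta + 486)*exp(-5/4)*exp(-2*theta)*exp(-theta**2)/243, which equals f(theta).
F(-1/2) = 512/243 - exp(-1/2); F(-3/2) = 512/3 - exp(-1/2).
Integral = F(-1/2) - F(-3/2) = -40960/243.

Antiderivative: F(theta) = -(-512*theta**8 - 1536*theta**6 - 1728*theta**4 - 864*theta**2 - 162 + 243*exp(-5/4)*exp(-2*theta)*exp(-theta**2))/243; value = -40960/243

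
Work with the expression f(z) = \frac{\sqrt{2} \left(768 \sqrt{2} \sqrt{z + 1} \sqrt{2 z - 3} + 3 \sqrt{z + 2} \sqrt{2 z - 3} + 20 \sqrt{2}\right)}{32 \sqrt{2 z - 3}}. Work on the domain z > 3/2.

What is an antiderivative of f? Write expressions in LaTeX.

For F(z) to be correct the identity F'(z) - f(z) = 0 must hold.
Check: d/dz[\frac{\left(\frac{z}{2} + 1\right)^{\frac{3}{2}}}{4} + \frac{5 \sqrt{2 z - 3}}{4} + 4 \left(4 z + 4\right)^{\frac{3}{2}}] = \frac{\sqrt{2} \left(768 \sqrt{2} \sqrt{z + 1} \sqrt{2 z - 3} + 3 \sqrt{z + 2} \sqrt{2 z - 3} + 20 \sqrt{2}\right)}{32 \sqrt{2 z - 3}} = f(z).

An antiderivative is F(z) = \frac{\left(\frac{z}{2} + 1\right)^{\frac{3}{2}}}{4} + \frac{5 \sqrt{2 z - 3}}{4} + 4 \left(4 z + 4\right)^{\frac{3}{2}}.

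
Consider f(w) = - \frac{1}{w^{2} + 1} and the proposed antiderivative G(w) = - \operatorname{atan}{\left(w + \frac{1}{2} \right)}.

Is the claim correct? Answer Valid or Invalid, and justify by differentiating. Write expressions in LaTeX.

d/dw[G] = - \frac{4}{4 w^{2} + 4 w + 5}
d/dw[G] - f(w) = \frac{4 w + 1}{4 w^{4} + 4 w^{3} + 9 w^{2} + 4 w + 5} != 0.

Invalid: d/dw[G] - f = \frac{4 w + 1}{4 w^{4} + 4 w^{3} + 9 w^{2} + 4 w + 5}, which is not 0.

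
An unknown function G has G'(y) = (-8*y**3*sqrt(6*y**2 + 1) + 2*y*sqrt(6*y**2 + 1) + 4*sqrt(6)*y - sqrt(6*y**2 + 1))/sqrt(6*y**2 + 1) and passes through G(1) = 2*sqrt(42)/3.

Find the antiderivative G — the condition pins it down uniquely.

The proposed G(y) is checked by its d/dy: the result must match the given G'(y).
A general antiderivative is -2*y**4 + y**2 - y + 2*sqrt(4*y**2 + 2/3) + C.
The condition gives C = 2*sqrt(42)/3 - (-2 + 2*sqrt(42)/3) = 2.
So G(y) = sqrt(3)*(-2*sqrt(3)*y**4 + sqrt(3)*y**2 - sqrt(3)*y + 2*sqrt(2)*sqrt(6*y**2 + 1) + 2*sqrt(3))/3.
Check: d/dy[sqrt(3)*(-2*sqrt(3)*y**4 + sqrt(3)*y**2 - sqrt(3)*y + 2*sqrt(2)*sqrt(6*y**2 + 1) + 2*sqrt(3))/3] = (-8*y**3*sqrt(6*y**2 + 1) + 2*y*sqrt(6*y**2 + 1) + 4*sqrt(6)*y - sqrt(6*y**2 + 1))/sqrt(6*y**2 + 1) = G'(y).

G(y) = sqrt(3)*(-2*sqrt(3)*y**4 + sqrt(3)*y**2 - sqrt(3)*y + 2*sqrt(2)*sqrt(6*y**2 + 1) + 2*sqrt(3))/3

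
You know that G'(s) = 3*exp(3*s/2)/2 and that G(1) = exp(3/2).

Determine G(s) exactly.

Since d/ds undoes antidifferentiation here, G(s) must give back the stated G'(s).
A general antiderivative is exp(3*s/2) + C.
The condition gives C = exp(3/2) - (exp(3/2)) = 0.
So G(s) = exp(3*s/2).
Check: d/ds[exp(3*s/2)] = 3*exp(3*s/2)/2 = G'(s).

G(s) = exp(3*s/2)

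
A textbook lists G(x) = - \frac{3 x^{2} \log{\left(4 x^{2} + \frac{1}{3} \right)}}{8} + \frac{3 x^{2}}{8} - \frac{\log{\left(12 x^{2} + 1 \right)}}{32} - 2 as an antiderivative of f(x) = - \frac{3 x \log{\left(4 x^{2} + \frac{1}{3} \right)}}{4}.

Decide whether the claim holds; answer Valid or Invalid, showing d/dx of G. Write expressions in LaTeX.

Valid - the claim checks out under differentiation.

d/dx[G] = - \frac{3 x \log{\left(4 x^{2} + \frac{1}{3} \right)}}{4}
This equals f(x) exactly, so the claim holds.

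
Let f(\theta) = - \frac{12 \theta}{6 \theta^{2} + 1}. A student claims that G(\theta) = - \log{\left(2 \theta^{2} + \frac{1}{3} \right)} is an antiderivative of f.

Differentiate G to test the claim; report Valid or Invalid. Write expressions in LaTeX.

d/d\theta[G] = - \frac{12 \theta}{6 \theta^{2} + 1}
This equals f(\theta) exactly, so the claim holds.

Valid: G'(\theta) = f(\theta).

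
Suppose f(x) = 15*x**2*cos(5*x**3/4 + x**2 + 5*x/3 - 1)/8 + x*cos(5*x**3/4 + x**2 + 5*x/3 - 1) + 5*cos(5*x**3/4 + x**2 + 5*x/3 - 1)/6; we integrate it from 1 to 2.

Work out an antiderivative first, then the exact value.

Antiderivative: F(x) = sin(5*x**3/4 + x**2 + 5*x/3 - 1)/2; value = sin(49/3)/2 - sin(35/12)/2

The substitution u = 5*x**3/4 + x**2 + 5*x/3 - 1 works: f is exactly (dF/du)*(du/dx) for that inner function.
F(x) = sin(5*x**3/4 + x**2 + 5*x/3 - 1)/2 is an antiderivative of f.
Check: d/dx[sin(5*x**3/4 + x**2 + 5*x/3 - 1)/2] = 15*x**2*cos(5*x**3/4 + x**2 + 5*x/3 - 1)/8 + x*cos(5*x**3/4 + x**2 + 5*x/3 - 1) + 5*cos(5*x**3/4 + x**2 + 5*x/3 - 1)/6 = f(x).
F(2) = sin(49/3)/2; F(1) = sin(35/12)/2.
Integral = F(2) - F(1) = sin(49/3)/2 - sin(35/12)/2.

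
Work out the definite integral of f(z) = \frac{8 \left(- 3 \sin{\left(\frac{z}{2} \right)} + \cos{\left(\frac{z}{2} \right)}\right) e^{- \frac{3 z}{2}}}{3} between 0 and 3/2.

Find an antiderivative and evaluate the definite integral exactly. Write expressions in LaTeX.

f has the shape u'v + uv' for u = \frac{16 e^{- \frac{3 z}{2}}}{3} and v = \sin{\left(\frac{z}{2} \right)} — it is the derivative of the product u*v.
F(z) = \frac{16 e^{- \frac{3 z}{2}} \sin{\left(\frac{z}{2} \right)}}{3} is an antiderivative of f.
Check: d/dz[\frac{16 e^{- \frac{3 z}{2}} \sin{\left(\frac{z}{2} \right)}}{3}] = \frac{\left(- 24 \sin{\left(\frac{z}{2} \right)} + 8 \cos{\left(\frac{z}{2} \right)}\right) e^{- \frac{3 z}{2}}}{3}, which equals f(z).
F(3/2) = \frac{16 \sin{\left(\frac{3}{4} \right)}}{3 e^{\frac{9}{4}}}; F(0) = 0.
Integral = F(3/2) - F(0) = \frac{16 \sin{\left(\frac{3}{4} \right)}}{3 e^{\frac{9}{4}}}.

Antiderivative: F(z) = \frac{16 e^{- \frac{3 z}{2}} \sin{\left(\frac{z}{2} \right)}}{3}; value = \frac{16 \sin{\left(\frac{3}{4} \right)}}{3 e^{\frac{9}{4}}}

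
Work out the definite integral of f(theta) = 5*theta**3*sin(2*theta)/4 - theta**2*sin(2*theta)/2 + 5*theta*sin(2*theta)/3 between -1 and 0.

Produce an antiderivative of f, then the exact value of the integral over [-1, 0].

Antiderivative: F(theta) = -5*theta**3*cos(2*theta)/8 + 15*theta**2*sin(2*theta)/16 + theta**2*cos(2*theta)/4 - theta*sin(2*theta)/4 + 5*theta*cos(2*theta)/48 - 5*sin(2*theta)/96 - cos(2*theta)/8; value = -1/8 - 31*cos(2)/48 + 109*sin(2)/96

The integrand splits into summands that can be handled one at a time.
F(theta) = -5*theta**3*cos(2*theta)/8 + 15*theta**2*sin(2*theta)/16 + theta**2*cos(2*theta)/4 - theta*sin(2*theta)/4 + 5*theta*cos(2*theta)/48 - 5*sin(2*theta)/96 - cos(2*theta)/8 is an antiderivative of f.
Check: d/dtheta[-5*theta**3*cos(2*theta)/8 + 15*theta**2*sin(2*theta)/16 + theta**2*cos(2*theta)/4 - theta*sin(2*theta)/4 + 5*theta*cos(2*theta)/48 - 5*sin(2*theta)/96 - cos(2*theta)/8] = 5*theta**3*sin(2*theta)/4 - theta**2*sin(2*theta)/2 + 5*theta*sin(2*theta)/3 = f(theta).
F(0) = -1/8; F(-1) = -109*sin(2)/96 + 31*cos(2)/48.
Integral = F(0) - F(-1) = -1/8 - 31*cos(2)/48 + 109*sin(2)/96.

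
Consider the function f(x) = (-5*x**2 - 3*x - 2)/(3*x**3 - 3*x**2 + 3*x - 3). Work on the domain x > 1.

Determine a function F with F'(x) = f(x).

A first test for any F(x): its x-derivative must equal f(x) identically.
Check: d/dx[-(5*log(3*x - 3) + 3*atan(x))/3] = (-5*x**2 - 3*x - 2)/(3*x**3 - 3*x**2 + 3*x - 3) = f(x).

An antiderivative is F(x) = -(5*log(3*x - 3) + 3*atan(x))/3.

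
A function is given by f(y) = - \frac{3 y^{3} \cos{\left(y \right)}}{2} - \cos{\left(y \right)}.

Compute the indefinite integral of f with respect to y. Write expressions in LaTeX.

Integrate term by term and add the pieces.
Check: d/dy[- \frac{3 y^{3} \sin{\left(y \right)}}{2} - \frac{9 y^{2} \cos{\left(y \right)}}{2} + 9 y \sin{\left(y \right)} - \sin{\left(y \right)} + 9 \cos{\left(y \right)}] = - \frac{3 y^{3} \cos{\left(y \right)}}{2} - \cos{\left(y \right)} = f(y).

F(y) = - \frac{3 y^{3} \sin{\left(y \right)}}{2} - \frac{9 y^{2} \cos{\left(y \right)}}{2} + 9 y \sin{\left(y \right)} - \sin{\left(y \right)} + 9 \cos{\left(y \right)} + C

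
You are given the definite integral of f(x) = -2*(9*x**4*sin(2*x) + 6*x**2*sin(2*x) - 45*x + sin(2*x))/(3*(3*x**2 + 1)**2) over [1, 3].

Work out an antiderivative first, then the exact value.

For F(x) to be correct the identity F'(x) - f(x) = 0 must hold.
F(x) = ((3*x**2 + 1)*cos(2*x) - 15)/(3*(3*x**2 + 1)) is an antiderivative of f.
Check: d/dx[((3*x**2 + 1)*cos(2*x) - 15)/(3*(3*x**2 + 1))] = (-18*x**4*sin(2*x) - 12*x**2*sin(2*x) + 90*x - 2*sin(2*x))/(27*x**4 + 18*x**2 + 3), which equals f(x).
F(3) = -5/28 + cos(6)/3; F(1) = -5/4 + cos(2)/3.
Integral = F(3) - F(1) = -cos(2)/3 + cos(6)/3 + 15/14.

Antiderivative: F(x) = ((3*x**2 + 1)*cos(2*x) - 15)/(3*(3*x**2 + 1)); value = -cos(2)/3 + cos(6)/3 + 15/14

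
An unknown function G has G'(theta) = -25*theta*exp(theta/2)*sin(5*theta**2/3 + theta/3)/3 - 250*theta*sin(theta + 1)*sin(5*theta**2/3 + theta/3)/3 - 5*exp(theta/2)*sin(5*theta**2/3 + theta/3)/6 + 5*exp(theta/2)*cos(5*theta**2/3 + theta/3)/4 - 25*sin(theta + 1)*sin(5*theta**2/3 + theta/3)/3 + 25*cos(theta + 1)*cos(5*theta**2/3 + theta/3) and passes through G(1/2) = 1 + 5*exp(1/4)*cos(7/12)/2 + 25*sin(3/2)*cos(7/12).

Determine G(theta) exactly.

G(theta) = 5*(exp(theta/2)/2 + 5*sin(theta + 1))*cos(5*theta**2/3 + theta/3) + 1

Recognize the product-rule pattern: G'(theta) = u'v + uv' with u = 5*exp(theta/2)/2 + 25*sin(theta + 1), v = cos(5*theta**2/3 + theta/3), so integration by parts undoes it.
A general antiderivative is 5*(exp(theta/2)/2 + 5*sin(theta + 1))*cos(5*theta**2/3 + theta/3) + C.
The condition gives C = 1 + 5*exp(1/4)*cos(7/12)/2 + 25*sin(3/2)*cos(7/12) - (5*exp(1/4)*cos(7/12)/2 + 25*sin(3/2)*cos(7/12)) = 1.
So G(theta) = 5*(exp(theta/2)/2 + 5*sin(theta + 1))*cos(5*theta**2/3 + theta/3) + 1.
Check: d/dtheta[5*(exp(theta/2)/2 + 5*sin(theta + 1))*cos(5*theta**2/3 + theta/3) + 1] = -25*theta*exp(theta/2)*sin(5*theta**2/3 + theta/3)/3 - 250*theta*sin(theta + 1)*sin(5*theta**2/3 + theta/3)/3 - 5*exp(theta/2)*sin(5*theta**2/3 + theta/3)/6 + 5*exp(theta/2)*cos(5*theta**2/3 + theta/3)/4 - 25*sin(theta + 1)*sin(5*theta**2/3 + theta/3)/3 + 25*cos(theta + 1)*cos(5*theta**2/3 + theta/3) = G'(theta).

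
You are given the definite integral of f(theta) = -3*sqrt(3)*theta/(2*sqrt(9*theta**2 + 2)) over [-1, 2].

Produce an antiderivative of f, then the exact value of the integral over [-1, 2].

Antiderivative: F(theta) = -sqrt(3)*sqrt(9*theta**2 + 2)/6; value = -sqrt(114)/6 + sqrt(33)/6

The substitution u = 3*theta**2 + 2/3 works: f is exactly (dF/du)*(du/dtheta) for that inner function.
F(theta) = -sqrt(3)*sqrt(9*theta**2 + 2)/6 is an antiderivative of f.
Check: d/dtheta[-sqrt(3)*sqrt(9*theta**2 + 2)/6] = -3*sqrt(3)*theta/(2*sqrt(9*theta**2 + 2)) = f(theta).
F(2) = -sqrt(114)/6; F(-1) = -sqrt(33)/6.
Integral = F(2) - F(-1) = -sqrt(114)/6 + sqrt(33)/6.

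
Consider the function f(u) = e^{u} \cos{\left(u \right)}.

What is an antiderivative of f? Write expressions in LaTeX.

For F(u) to be correct the identity F'(u) - f(u) = 0 must hold.
Check: d/du[\frac{e^{u} \sin{\left(u \right)}}{2} + \frac{e^{u} \cos{\left(u \right)}}{2}] = e^{u} \cos{\left(u \right)} = f(u).

An antiderivative is F(u) = \frac{e^{u} \sin{\left(u \right)}}{2} + \frac{e^{u} \cos{\left(u \right)}}{2}.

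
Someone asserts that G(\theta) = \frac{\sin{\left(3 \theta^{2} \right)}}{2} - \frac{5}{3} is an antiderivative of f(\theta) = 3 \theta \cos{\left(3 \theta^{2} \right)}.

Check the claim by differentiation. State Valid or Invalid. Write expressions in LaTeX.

d/d\theta[G] = 3 \theta \cos{\left(3 \theta^{2} \right)}
This equals f(\theta) exactly, so the claim holds.

Valid - differentiating G returns exactly f.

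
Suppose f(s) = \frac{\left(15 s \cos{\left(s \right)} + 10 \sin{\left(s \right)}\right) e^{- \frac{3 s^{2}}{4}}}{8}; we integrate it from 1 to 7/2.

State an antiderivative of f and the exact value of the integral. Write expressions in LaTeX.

Recognize the product-rule pattern: f = u'v + uv' with u = - \frac{5 \cos{\left(s \right)}}{4}, v = e^{- \frac{3 s^{2}}{4}}, so integration by parts undoes it.
F(s) = - \frac{5 e^{- \frac{3 s^{2}}{4}} \cos{\left(s \right)}}{4} is an antiderivative of f.
Check: d/ds[- \frac{5 e^{- \frac{3 s^{2}}{4}} \cos{\left(s \right)}}{4}] = \frac{\left(15 s \cos{\left(s \right)} + 10 \sin{\left(s \right)}\right) e^{- \frac{3 s^{2}}{4}}}{8} = f(s).
F(7/2) = - \frac{5 \cos{\left(\frac{7}{2} \right)}}{4 e^{\frac{147}{16}}}; F(1) = - \frac{5 \cos{\left(1 \right)}}{4 e^{\frac{3}{4}}}.
Integral = F(7/2) - F(1) = - \frac{5 \cos{\left(\frac{7}{2} \right)}}{4 e^{\frac{147}{16}}} + \frac{5 \cos{\left(1 \right)}}{4 e^{\frac{3}{4}}}.

Antiderivative: F(s) = - \frac{5 e^{- \frac{3 s^{2}}{4}} \cos{\left(s \right)}}{4}; value = - \frac{5 \cos{\left(\frac{7}{2} \right)}}{4 e^{\frac{147}{16}}} + \frac{5 \cos{\left(1 \right)}}{4 e^{\frac{3}{4}}}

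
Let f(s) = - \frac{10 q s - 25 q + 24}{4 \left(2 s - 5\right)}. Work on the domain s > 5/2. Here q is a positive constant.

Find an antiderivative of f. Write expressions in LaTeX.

An antiderivative is F(s) = \frac{- 5 q s - 12 \log{\left(2 s - 5 \right)}}{4}.

A candidate is checked by its d/ds: the result must match f(s).
Check: d/ds[\frac{- 5 q s - 12 \log{\left(2 s - 5 \right)}}{4}] = \frac{- 10 q s + 25 q - 24}{8 s - 20}, which equals f(s).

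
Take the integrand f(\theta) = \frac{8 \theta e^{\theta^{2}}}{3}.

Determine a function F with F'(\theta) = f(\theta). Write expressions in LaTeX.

An antiderivative is F(\theta) = \frac{4 e^{\theta^{2}}}{3}.

Check any antiderivative F(\theta) by computing F'(\theta) and comparing it with f(\theta).
Check: d/d\theta[\frac{4 e^{\theta^{2}}}{3}] = \frac{8 \theta e^{\theta^{2}}}{3} = f(\theta).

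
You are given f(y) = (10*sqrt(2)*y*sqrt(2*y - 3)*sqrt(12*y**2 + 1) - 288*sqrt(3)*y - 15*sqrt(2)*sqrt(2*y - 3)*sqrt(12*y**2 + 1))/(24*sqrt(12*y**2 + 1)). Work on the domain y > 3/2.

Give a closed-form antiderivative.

Check any antiderivative F(y) by computing F'(y) and comparing it with f(y).
Check: d/dy[(y - 3/2)**(5/2)/3 - 3*sqrt(4*y**2 + 1/3)] = sqrt(2)*(10*y*sqrt(2*y - 3)*sqrt(12*y**2 + 1) - 144*sqrt(6)*y - 15*sqrt(2*y - 3)*sqrt(12*y**2 + 1))/(24*sqrt(12*y**2 + 1)), which equals f(y).

An antiderivative is F(y) = (y - 3/2)**(5/2)/3 - 3*sqrt(4*y**2 + 1/3).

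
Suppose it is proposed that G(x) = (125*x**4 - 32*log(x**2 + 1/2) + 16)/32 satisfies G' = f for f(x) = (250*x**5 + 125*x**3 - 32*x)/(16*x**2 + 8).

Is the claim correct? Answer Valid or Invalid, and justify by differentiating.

Valid - differentiating G returns exactly f.

d/dx[G] = (250*x**5 + 125*x**3 - 32*x)/(16*x**2 + 8)
This equals f(x) exactly, so the claim holds.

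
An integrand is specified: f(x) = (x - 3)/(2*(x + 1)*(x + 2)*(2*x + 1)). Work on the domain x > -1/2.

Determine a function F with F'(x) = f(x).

Factor the denominator (2*(x + 1)*(x + 2)*(2*x + 1)) and decompose: f = -7/(3*(2*x + 1)) - 5/(6*(x + 2)) + 2/(x + 1); each piece integrates to a log, atan, or power term.
Check: d/dx[(-7*log(x + 1/2) + 12*log(x + 1) - 5*log(x + 2))/6] = (x - 3)/(4*x**3 + 14*x**2 + 14*x + 4), which equals f(x).

An antiderivative is F(x) = (-7*log(x + 1/2) + 12*log(x + 1) - 5*log(x + 2))/6.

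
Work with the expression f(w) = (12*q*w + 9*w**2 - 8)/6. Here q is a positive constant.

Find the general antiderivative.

An antiderivative F(w) passes only if d/dw[F] lands on f(w) exactly.
Check: d/dw[q*w**2 + w**3/2 - 4*w/3] = 2*q*w + 3*w**2/2 - 4/3, which equals f(w).

F(w) = q*w**2 + w**3/2 - 4*w/3 + C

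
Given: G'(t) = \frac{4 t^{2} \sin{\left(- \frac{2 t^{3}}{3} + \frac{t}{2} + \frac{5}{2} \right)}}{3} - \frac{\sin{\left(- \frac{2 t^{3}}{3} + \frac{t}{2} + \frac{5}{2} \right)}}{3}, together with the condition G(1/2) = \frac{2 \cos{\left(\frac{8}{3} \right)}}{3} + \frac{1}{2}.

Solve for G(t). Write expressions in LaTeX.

G'(t) matches the chain-rule pattern g'(h)*h' with inner function h(t) = - \frac{2 t^{3}}{3} + \frac{t}{2} + \frac{5}{2}; substituting u = h(t) collapses the integral.
A general antiderivative is \frac{2 \cos{\left(- \frac{2 t^{3}}{3} + \frac{t}{2} + \frac{5}{2} \right)}}{3} + C.
The condition gives C = \frac{2 \cos{\left(\frac{8}{3} \right)}}{3} + \frac{1}{2} - (\frac{2 \cos{\left(\frac{8}{3} \right)}}{3}) = \frac{1}{2}.
So G(t) = \frac{2 \cos{\left(- \frac{2 t^{3}}{3} + \frac{t}{2} + \frac{5}{2} \right)}}{3} + \frac{1}{2}.
Check: d/dt[\frac{2 \cos{\left(- \frac{2 t^{3}}{3} + \frac{t}{2} + \frac{5}{2} \right)}}{3} + \frac{1}{2}] = \frac{4 t^{2} \sin{\left(- \frac{2 t^{3}}{3} + \frac{t}{2} + \frac{5}{2} \right)}}{3} - \frac{\sin{\left(- \frac{2 t^{3}}{3} + \frac{t}{2} + \frac{5}{2} \right)}}{3} = G'(t).

G(t) = \frac{2 \cos{\left(- \frac{2 t^{3}}{3} + \frac{t}{2} + \frac{5}{2} \right)}}{3} + \frac{1}{2}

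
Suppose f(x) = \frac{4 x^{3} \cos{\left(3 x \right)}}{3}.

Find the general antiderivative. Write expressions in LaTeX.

A candidate is checked by its d/dx: the result must match f(x).
Check: d/dx[\frac{4 \left(9 x^{3} \sin{\left(3 x \right)} + 9 x^{2} \cos{\left(3 x \right)} - 6 x \sin{\left(3 x \right)} - 2 \cos{\left(3 x \right)}\right)}{81}] = \frac{4 x^{3} \cos{\left(3 x \right)}}{3} = f(x).

F(x) = \frac{4 \left(9 x^{3} \sin{\left(3 x \right)} + 9 x^{2} \cos{\left(3 x \right)} - 6 x \sin{\left(3 x \right)} - 2 \cos{\left(3 x \right)}\right)}{81} + C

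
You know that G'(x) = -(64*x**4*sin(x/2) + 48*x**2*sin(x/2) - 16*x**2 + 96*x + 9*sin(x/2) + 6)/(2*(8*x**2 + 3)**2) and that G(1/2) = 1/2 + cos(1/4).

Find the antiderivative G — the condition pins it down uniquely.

G(x) = (3/2 - x/2)/(4*x**2 + 3/2) + cos(x/2)

Differentiate the proposed G(x) back; it has to land on the given G'(x).
A general antiderivative is (3/2 - x/2)/(4*x**2 + 3/2) + cos(x/2) + C.
The condition gives C = 1/2 + cos(1/4) - (1/2 + cos(1/4)) = 0.
So G(x) = (3/2 - x/2)/(4*x**2 + 3/2) + cos(x/2).
Check: d/dx[(3/2 - x/2)/(4*x**2 + 3/2) + cos(x/2)] = (-64*x**4*sin(x/2) - 48*x**2*sin(x/2) + 16*x**2 - 96*x - 9*sin(x/2) - 6)/(128*x**4 + 96*x**2 + 18), which equals G'(x).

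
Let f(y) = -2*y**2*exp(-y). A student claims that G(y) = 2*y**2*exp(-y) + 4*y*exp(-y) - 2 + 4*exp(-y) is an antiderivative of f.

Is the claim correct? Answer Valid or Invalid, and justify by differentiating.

d/dy[G] = -2*y**2*exp(-y)
This equals f(y) exactly, so the claim holds.

Valid: G'(y) = f(y).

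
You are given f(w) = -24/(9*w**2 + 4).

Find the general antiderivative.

F(w) = -4*atan(3*w/2) + C

Check any antiderivative F(w) by computing F'(w) and comparing it with f(w).
Check: d/dw[-4*atan(3*w/2)] = -24/(9*w**2 + 4) = f(w).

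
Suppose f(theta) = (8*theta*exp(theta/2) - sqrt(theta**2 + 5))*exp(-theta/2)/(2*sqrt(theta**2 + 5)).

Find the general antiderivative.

F(theta) = 4*sqrt(theta**2 + 5) + exp(-theta/2) + C

A candidate is checked by its d/dtheta: the result must match f(theta).
Check: d/dtheta[4*sqrt(theta**2 + 5) + exp(-theta/2)] = (8*theta*exp(theta/2) - sqrt(theta**2 + 5))*exp(-theta/2)/(2*sqrt(theta**2 + 5)) = f(theta).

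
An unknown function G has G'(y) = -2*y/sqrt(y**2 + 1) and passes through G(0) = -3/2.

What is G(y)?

G'(y) matches the chain-rule pattern g'(h)*h' with inner function h(y) = y**2 + 1; substituting u = h(y) collapses the integral.
A general antiderivative is -2*sqrt(y**2 + 1) + C.
The condition gives C = -3/2 - (-2) = 1/2.
So G(y) = (1 - 4*sqrt(y**2 + 1))/2.
Check: d/dy[(1 - 4*sqrt(y**2 + 1))/2] = -2*y/sqrt(y**2 + 1) = G'(y).

G(y) = (1 - 4*sqrt(y**2 + 1))/2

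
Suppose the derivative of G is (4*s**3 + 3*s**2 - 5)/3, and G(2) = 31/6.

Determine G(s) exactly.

Since d/ds undoes antidifferentiation here, G(s) must give back the stated G'(s).
A general antiderivative is s**4/3 + s**3/3 - 5*s/3 + C.
The condition gives C = 31/6 - (14/3) = 1/2.
So G(s) = s**4/3 + s**3/3 - 5*s/3 + 1/2.
Check: d/ds[s**4/3 + s**3/3 - 5*s/3 + 1/2] = 4*s**3/3 + s**2 - 5/3, which equals G'(s).

G(s) = s**4/3 + s**3/3 - 5*s/3 + 1/2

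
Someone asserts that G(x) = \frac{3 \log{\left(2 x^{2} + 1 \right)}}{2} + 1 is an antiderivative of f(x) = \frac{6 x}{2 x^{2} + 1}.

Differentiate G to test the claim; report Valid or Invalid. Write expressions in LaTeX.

d/dx[G] = \frac{6 x}{2 x^{2} + 1}
This equals f(x) exactly, so the claim holds.

Valid: G'(x) = f(x).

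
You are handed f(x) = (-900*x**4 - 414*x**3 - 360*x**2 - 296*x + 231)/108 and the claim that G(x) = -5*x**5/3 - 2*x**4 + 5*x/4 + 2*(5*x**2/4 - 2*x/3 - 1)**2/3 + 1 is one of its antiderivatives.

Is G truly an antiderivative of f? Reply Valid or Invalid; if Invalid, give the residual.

Valid: G'(x) = f(x).

d/dx[G] = -25*x**4/3 - 23*x**3/6 - 10*x**2/3 - 74*x/27 + 77/36
This equals f(x) exactly, so the claim holds.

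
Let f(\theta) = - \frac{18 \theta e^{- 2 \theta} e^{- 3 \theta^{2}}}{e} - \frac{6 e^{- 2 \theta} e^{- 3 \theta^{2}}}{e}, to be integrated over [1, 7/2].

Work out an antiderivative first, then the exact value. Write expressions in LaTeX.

Recognize the product-rule pattern: f = u'v + uv' with u = 3 e^{- \theta}, v = e^{- 3 \theta^{2} - \theta - 1}, so integration by parts undoes it.
F(\theta) = \frac{3 e^{- 2 \theta} e^{- 3 \theta^{2}}}{e} is an antiderivative of f.
Check: d/d\theta[\frac{3 e^{- 2 \theta} e^{- 3 \theta^{2}}}{e}] = \frac{\left(- 18 \theta - 6\right) e^{- 2 \theta} e^{- 3 \theta^{2}}}{e}, which equals f(\theta).
F(7/2) = \frac{3}{e^{\frac{179}{4}}}; F(1) = \frac{3}{e^{6}}.
Integral = F(7/2) - F(1) = - \frac{3}{e^{6}} + \frac{3}{e^{\frac{179}{4}}}.

Antiderivative: F(\theta) = \frac{3 e^{- 2 \theta} e^{- 3 \theta^{2}}}{e}; value = - \frac{3}{e^{6}} + \frac{3}{e^{\frac{179}{4}}}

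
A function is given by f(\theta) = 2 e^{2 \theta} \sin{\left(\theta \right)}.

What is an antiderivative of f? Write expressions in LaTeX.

An antiderivative is F(\theta) = \frac{4 e^{2 \theta} \sin{\left(\theta \right)}}{5} - \frac{2 e^{2 \theta} \cos{\left(\theta \right)}}{5}.

Differentiate the proposed F(\theta) back; it has to land on f(\theta) exactly.
Check: d/d\theta[\frac{4 e^{2 \theta} \sin{\left(\theta \right)}}{5} - \frac{2 e^{2 \theta} \cos{\left(\theta \right)}}{5}] = 2 e^{2 \theta} \sin{\left(\theta \right)} = f(\theta).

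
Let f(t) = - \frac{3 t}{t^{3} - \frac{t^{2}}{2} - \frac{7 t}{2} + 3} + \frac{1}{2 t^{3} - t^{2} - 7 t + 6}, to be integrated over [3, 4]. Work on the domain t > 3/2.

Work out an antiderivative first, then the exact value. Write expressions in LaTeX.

The denominator factors as \left(t - 1\right) \left(t + 2\right) \left(2 t - 3\right); partial fractions split f into directly integrable pieces: - \frac{32}{7 \left(2 t - 3\right)} + \frac{13}{21 \left(t + 2\right)} + \frac{5}{3 \left(t - 1\right)}.
F(t) = \frac{- 48 \log{\left(t - \frac{3}{2} \right)} + 35 \log{\left(t - 1 \right)} + 13 \log{\left(t + 2 \right)}}{21} is an antiderivative of f.
Check: d/dt[\frac{- 48 \log{\left(t - \frac{3}{2} \right)} + 35 \log{\left(t - 1 \right)} + 13 \log{\left(t + 2 \right)}}{21}] = \frac{1 - 6 t}{2 t^{3} - t^{2} - 7 t + 6}, which equals f(t).
F(4) = - \frac{16 \log{\left(\frac{5}{2} \right)}}{7} + \frac{13 \log{\left(6 \right)}}{21} + \frac{5 \log{\left(3 \right)}}{3}; F(3) = - \frac{16 \log{\left(\frac{3}{2} \right)}}{7} + \frac{13 \log{\left(5 \right)}}{21} + \frac{5 \log{\left(2 \right)}}{3}.
Integral = F(4) - F(3) = - \frac{16 \log{\left(\frac{5}{2} \right)}}{7} - \frac{5 \log{\left(2 \right)}}{3} - \frac{13 \log{\left(5 \right)}}{21} + \frac{16 \log{\left(\frac{3}{2} \right)}}{7} + \frac{13 \log{\left(6 \right)}}{21} + \frac{5 \log{\left(3 \right)}}{3}.

Antiderivative: F(t) = \frac{- 48 \log{\left(t - \frac{3}{2} \right)} + 35 \log{\left(t - 1 \right)} + 13 \log{\left(t + 2 \right)}}{21}; value = - \frac{16 \log{\left(\frac{5}{2} \right)}}{7} - \frac{5 \log{\left(2 \right)}}{3} - \frac{13 \log{\left(5 \right)}}{21} + \frac{16 \log{\left(\frac{3}{2} \right)}}{7} + \frac{13 \log{\left(6 \right)}}{21} + \frac{5 \log{\left(3 \right)}}{3}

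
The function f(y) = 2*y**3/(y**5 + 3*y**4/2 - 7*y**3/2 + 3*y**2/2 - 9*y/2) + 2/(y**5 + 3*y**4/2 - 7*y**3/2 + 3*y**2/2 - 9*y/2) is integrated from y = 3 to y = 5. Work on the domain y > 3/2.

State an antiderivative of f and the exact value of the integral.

Antiderivative: F(y) = 2*(-390*log(y) + 350*log(y - 3/2) - 338*log(y + 3) + 189*log(y**2 + 1) + 216*atan(y))/1755; value = -52*log(8)/135 - 4*log(5)/9 - 14*log(10)/65 - 16*atan(3)/65 - 140*log(3/2)/351 + 16*atan(5)/65 + 4*log(3)/9 + 140*log(7/2)/351 + 52*log(6)/135 + 14*log(26)/65

Factor the denominator (y*(y + 3)*(2*y - 3)*(y**2 + 1)) and decompose: f = 4*(7*y + 4)/(65*(y**2 + 1)) + 280/(351*(2*y - 3)) - 52/(135*(y + 3)) - 4/(9*y); each piece integrates to a log, atan, or power term.
F(y) = 2*(-390*log(y) + 350*log(y - 3/2) - 338*log(y + 3) + 189*log(y**2 + 1) + 216*atan(y))/1755 is an antiderivative of f.
Check: d/dy[2*(-390*log(y) + 350*log(y - 3/2) - 338*log(y + 3) + 189*log(y**2 + 1) + 216*atan(y))/1755] = (4*y**3 + 4)/(2*y**5 + 3*y**4 - 7*y**3 + 3*y**2 - 9*y), which equals f(y).
F(5) = -52*log(8)/135 - 4*log(5)/9 + 16*atan(5)/65 + 140*log(7/2)/351 + 14*log(26)/65; F(3) = -52*log(6)/135 - 4*log(3)/9 + 140*log(3/2)/351 + 16*atan(3)/65 + 14*log(10)/65.
Integral = F(5) - F(3) = -52*log(8)/135 - 4*log(5)/9 - 14*log(10)/65 - 16*atan(3)/65 - 140*log(3/2)/351 + 16*atan(5)/65 + 4*log(3)/9 + 140*log(7/2)/351 + 52*log(6)/135 + 14*log(26)/65.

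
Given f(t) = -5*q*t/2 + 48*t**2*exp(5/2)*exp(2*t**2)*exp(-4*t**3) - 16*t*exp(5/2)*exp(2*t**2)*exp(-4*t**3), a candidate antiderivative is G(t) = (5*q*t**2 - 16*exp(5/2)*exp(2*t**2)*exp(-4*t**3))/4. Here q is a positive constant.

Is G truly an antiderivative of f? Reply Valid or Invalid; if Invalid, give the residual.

d/dt[G] = (5*q*t*exp(4*t**3) + 96*t**2*exp(5/2)*exp(2*t**2) - 32*t*exp(5/2)*exp(2*t**2))*exp(-4*t**3)/2
d/dt[G] - f(t) = 5*q*t != 0.

Invalid: d/dt[G] - f = 5*q*t, which is not 0.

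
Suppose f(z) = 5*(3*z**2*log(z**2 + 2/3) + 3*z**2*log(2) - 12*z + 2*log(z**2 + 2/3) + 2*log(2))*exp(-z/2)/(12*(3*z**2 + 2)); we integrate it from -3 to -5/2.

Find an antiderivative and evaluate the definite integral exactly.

Antiderivative: F(z) = -5*exp(-z/2)*log(2*z**2 + 4/3)/6; value = -5*exp(5/4)*log(83/6)/6 + 5*exp(3/2)*log(58/3)/6

Recognize the product-rule pattern: f = u'v + uv' with u = -5*exp(-z/2)/6, v = log(2*z**2 + 4/3), so integration by parts undoes it.
F(z) = -5*exp(-z/2)*log(2*z**2 + 4/3)/6 is an antiderivative of f.
Check: d/dz[-5*exp(-z/2)*log(2*z**2 + 4/3)/6] = (15*z**2*log(z**2 + 2/3) + 15*z**2*log(2) - 60*z + 10*log(z**2 + 2/3) + 10*log(2))/(36*z**2*exp(z/2) + 24*exp(z/2)), which equals f(z).
F(-5/2) = -5*exp(5/4)*log(83/6)/6; F(-3) = -5*exp(3/2)*log(58/3)/6.
Integral = F(-5/2) - F(-3) = -5*exp(5/4)*log(83/6)/6 + 5*exp(3/2)*log(58/3)/6.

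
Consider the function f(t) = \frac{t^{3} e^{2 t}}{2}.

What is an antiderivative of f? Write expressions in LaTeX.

An antiderivative is F(t) = \frac{t^{3} e^{2 t}}{4} - \frac{3 t^{2} e^{2 t}}{8} + \frac{3 t e^{2 t}}{8} - \frac{3 e^{2 t}}{16}.

f has the shape u'v + uv' for u = \frac{t^{3}}{4} - \frac{3 t^{2}}{8} + \frac{3 t}{8} - \frac{3}{16} and v = e^{2 t} — it is the derivative of the product u*v.
Check: d/dt[\frac{t^{3} e^{2 t}}{4} - \frac{3 t^{2} e^{2 t}}{8} + \frac{3 t e^{2 t}}{8} - \frac{3 e^{2 t}}{16}] = \frac{t^{3} e^{2 t}}{2} = f(t).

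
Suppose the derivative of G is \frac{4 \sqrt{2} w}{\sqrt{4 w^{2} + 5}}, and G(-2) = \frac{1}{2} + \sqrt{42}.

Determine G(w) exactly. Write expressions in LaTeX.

G(w) = \frac{\sqrt{2} \left(4 \sqrt{4 w^{2} + 5} + \sqrt{2}\right)}{4}

The substitution u = 2 w^{2} + \frac{5}{2} works: G'(w) is exactly (dG/du)*(du/dw) for that inner function.
A general antiderivative is 2 \sqrt{2 w^{2} + \frac{5}{2}} + C.
The condition gives C = \frac{1}{2} + \sqrt{42} - (\sqrt{42}) = \frac{1}{2}.
So G(w) = \frac{\sqrt{2} \left(4 \sqrt{4 w^{2} + 5} + \sqrt{2}\right)}{4}.
Check: d/dw[\frac{\sqrt{2} \left(4 \sqrt{4 w^{2} + 5} + \sqrt{2}\right)}{4}] = \frac{4 \sqrt{2} w}{\sqrt{4 w^{2} + 5}} = G'(w).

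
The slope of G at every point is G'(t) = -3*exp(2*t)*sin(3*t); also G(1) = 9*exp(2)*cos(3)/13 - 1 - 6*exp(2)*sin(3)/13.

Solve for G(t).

Check a candidate G(t) by differentiating: d/dt[G] must match the given G'(t).
A general antiderivative is -6*exp(2*t)*sin(3*t)/13 + 9*exp(2*t)*cos(3*t)/13 + C.
The condition gives C = 9*exp(2)*cos(3)/13 - 1 - 6*exp(2)*sin(3)/13 - (9*exp(2)*cos(3)/13 - 6*exp(2)*sin(3)/13) = -1.
So G(t) = -6*exp(2*t)*sin(3*t)/13 + 9*exp(2*t)*cos(3*t)/13 - 1.
Check: d/dt[-6*exp(2*t)*sin(3*t)/13 + 9*exp(2*t)*cos(3*t)/13 - 1] = -3*exp(2*t)*sin(3*t) = G'(t).

G(t) = -6*exp(2*t)*sin(3*t)/13 + 9*exp(2*t)*cos(3*t)/13 - 1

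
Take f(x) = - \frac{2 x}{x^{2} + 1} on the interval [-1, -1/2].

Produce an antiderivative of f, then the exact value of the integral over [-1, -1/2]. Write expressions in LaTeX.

The substitution u = 4 x^{2} + 4 works: f is exactly (dF/du)*(du/dx) for that inner function.
F(x) = - \log{\left(4 x^{2} + 4 \right)} is an antiderivative of f.
Check: d/dx[- \log{\left(4 x^{2} + 4 \right)}] = - \frac{2 x}{x^{2} + 1} = f(x).
F(-1/2) = - \log{\left(5 \right)}; F(-1) = - \log{\left(8 \right)}.
Integral = F(-1/2) - F(-1) = - \log{\left(5 \right)} + \log{\left(8 \right)}.

Antiderivative: F(x) = - \log{\left(4 x^{2} + 4 \right)}; value = - \log{\left(5 \right)} + \log{\left(8 \right)}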